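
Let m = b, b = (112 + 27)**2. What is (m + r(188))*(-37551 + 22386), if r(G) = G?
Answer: -295853985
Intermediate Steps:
b = 19321 (b = 139**2 = 19321)
m = 19321
(m + r(188))*(-37551 + 22386) = (19321 + 188)*(-37551 + 22386) = 19509*(-15165) = -295853985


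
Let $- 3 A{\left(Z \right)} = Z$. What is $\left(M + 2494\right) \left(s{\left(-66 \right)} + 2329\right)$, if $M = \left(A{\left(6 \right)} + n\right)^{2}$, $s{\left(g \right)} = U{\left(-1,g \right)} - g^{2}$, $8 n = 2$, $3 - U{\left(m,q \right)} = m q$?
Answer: $- \frac{41750885}{8} \approx -5.2189 \cdot 10^{6}$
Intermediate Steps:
$A{\left(Z \right)} = - \frac{Z}{3}$
$U{\left(m,q \right)} = 3 - m q$
$n = \frac{1}{4}$ ($n = \frac{1}{8} \cdot 2 = \frac{1}{4} \approx 0.25$)
$s{\left(g \right)} = 3 + g - g^{2}$ ($s{\left(g \right)} = \left(3 - - g\right) - g^{2} = \left(3 + g\right) - g^{2} = 3 + g - g^{2}$)
$M = \frac{49}{16}$ ($M = \left(\left(- \frac{1}{3}\right) 6 + \frac{1}{4}\right)^{2} = \left(-2 + \frac{1}{4}\right)^{2} = \left(- \frac{7}{4}\right)^{2} = \frac{49}{16} \approx 3.0625$)
$\left(M + 2494\right) \left(s{\left(-66 \right)} + 2329\right) = \left(\frac{49}{16} + 2494\right) \left(\left(3 - 66 - \left(-66\right)^{2}\right) + 2329\right) = \frac{39953 \left(\left(3 - 66 - 4356\right) + 2329\right)}{16} = \frac{39953 \left(-4419 + 2329\right)}{16} = \frac{39953}{16} \left(-2090\right) = - \frac{41750885}{8}$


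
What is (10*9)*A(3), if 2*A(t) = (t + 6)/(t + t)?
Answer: 135/2 ≈ 67.500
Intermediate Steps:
A(t) = (6 + t)/(4*t) (A(t) = ((t + 6)/(t + t))/2 = ((6 + t)/((2*t)))/2 = ((6 + t)*(1/(2*t)))/2 = ((6 + t)/(2*t))/2 = (6 + t)/(4*t))
(10*9)*A(3) = (10*9)*((1/4)*(6 + 3)/3) = 90*((1/4)*(1/3)*9) = 90*(3/4) = 135/2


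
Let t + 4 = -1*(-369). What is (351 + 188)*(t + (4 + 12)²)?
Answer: 334719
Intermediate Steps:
t = 365 (t = -4 - 1*(-369) = -4 + 369 = 365)
(351 + 188)*(t + (4 + 12)²) = (351 + 188)*(365 + (4 + 12)²) = 539*(365 + 16²) = 539*(365 + 256) = 539*621 = 334719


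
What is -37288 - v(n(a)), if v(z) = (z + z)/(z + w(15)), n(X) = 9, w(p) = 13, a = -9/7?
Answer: -410177/11 ≈ -37289.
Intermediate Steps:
a = -9/7 (a = -9*1/7 = -9/7 ≈ -1.2857)
v(z) = 2*z/(13 + z) (v(z) = (z + z)/(z + 13) = (2*z)/(13 + z) = 2*z/(13 + z))
-37288 - v(n(a)) = -37288 - 2*9/(13 + 9) = -37288 - 2*9/22 = -37288 - 1*9/11 = -37288 - 9/11 = -410177/11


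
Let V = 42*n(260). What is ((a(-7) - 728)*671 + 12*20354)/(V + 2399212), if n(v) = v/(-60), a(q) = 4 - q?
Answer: -236859/2399030 ≈ -0.098731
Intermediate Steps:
n(v) = -v/60 (n(v) = v*(-1/60) = -v/60)
V = -182 (V = 42*(-1/60*260) = 42*(-13/3) = -182)
((a(-7) - 728)*671 + 12*20354)/(V + 2399212) = (((4 - 1*(-7)) - 728)*671 + 12*20354)/(-182 + 2399212) = (((4 + 7) - 728)*671 + 244248)/2399030 = ((11 - 728)*671 + 244248)*(1/2399030) = (-717*671 + 244248)*(1/2399030) = (-481107 + 244248)*(1/2399030) = -236859*1/2399030 = -236859/2399030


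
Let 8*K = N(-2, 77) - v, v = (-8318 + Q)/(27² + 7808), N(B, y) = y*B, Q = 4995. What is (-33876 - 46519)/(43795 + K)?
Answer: -1098131384/597942389 ≈ -1.8365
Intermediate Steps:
N(B, y) = B*y
v = -3323/8537 (v = (-8318 + 4995)/(27² + 7808) = -3323/(729 + 7808) = -3323/8537 ≈ -0.38925)
K = -1311375/68296 (K = (-2*77 - 1*(-3323/8537))/8 = (-154 + 3323/8537)/8 = (⅛)*(-1311375/8537) = -1311375/68296 ≈ -19.201)
(-33876 - 46519)/(43795 + K) = (-33876 - 46519)/(43795 - 1311375/68296) = -80395/2989711945/68296 = -80395*68296/2989711945 = -1098131384/597942389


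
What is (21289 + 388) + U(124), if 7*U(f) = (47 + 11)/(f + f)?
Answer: 18815665/868 ≈ 21677.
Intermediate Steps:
U(f) = 29/(7*f) (U(f) = ((47 + 11)/(f + f))/7 = (58/((2*f)))/7 = (58*(1/(2*f)))/7 = (29/f)/7 = 29/(7*f))
(21289 + 388) + U(124) = (21289 + 388) + (29/7)/124 = 21677 + (29/7)*(1/124) = 21677 + 29/868 = 18815665/868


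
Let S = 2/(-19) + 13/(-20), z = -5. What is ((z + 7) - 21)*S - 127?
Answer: -2253/20 ≈ -112.65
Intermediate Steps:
S = -287/380 (S = 2*(-1/19) + 13*(-1/20) = -2/19 - 13/20 = -287/380 ≈ -0.75526)
((z + 7) - 21)*S - 127 = ((-5 + 7) - 21)*(-287/380) - 127 = (2 - 21)*(-287/380) - 127 = -19*(-287/380) - 127 = 287/20 - 127 = -2253/20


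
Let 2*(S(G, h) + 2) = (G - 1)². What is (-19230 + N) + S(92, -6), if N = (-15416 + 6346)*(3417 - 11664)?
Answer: 149570397/2 ≈ 7.4785e+7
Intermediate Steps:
S(G, h) = -2 + (-1 + G)²/2 (S(G, h) = -2 + (G - 1)²/2 = -2 + (-1 + G)²/2)
N = 74800290 (N = -9070*(-8247) = 74800290)
(-19230 + N) + S(92, -6) = (-19230 + 74800290) + (-2 + (-1 + 92)²/2) = 74781060 + (-2 + (½)*91²) = 74781060 + (-2 + (½)*8281) = 74781060 + (-2 + 8281/2) = 74781060 + 8277/2 = 149570397/2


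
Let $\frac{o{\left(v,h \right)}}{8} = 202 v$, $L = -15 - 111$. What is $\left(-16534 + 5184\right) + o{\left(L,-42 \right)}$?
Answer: $-214966$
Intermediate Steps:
$L = -126$
$o{\left(v,h \right)} = 1616 v$ ($o{\left(v,h \right)} = 8 \cdot 202 v = 1616 v$)
$\left(-16534 + 5184\right) + o{\left(L,-42 \right)} = \left(-16534 + 5184\right) + 1616 \left(-126\right) = -11350 - 203616 = -214966$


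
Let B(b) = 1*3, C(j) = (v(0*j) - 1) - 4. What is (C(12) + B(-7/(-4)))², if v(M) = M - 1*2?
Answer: 16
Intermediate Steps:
v(M) = -2 + M (v(M) = M - 2 = -2 + M)
C(j) = -7 (C(j) = ((-2 + 0*j) - 1) - 4 = ((-2 + 0) - 1) - 4 = (-2 - 1) - 4 = -3 - 4 = -7)
B(b) = 3
(C(12) + B(-7/(-4)))² = (-7 + 3)² = (-4)² = 16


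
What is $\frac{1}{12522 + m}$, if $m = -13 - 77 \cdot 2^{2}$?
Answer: $\frac{1}{12201} \approx 8.196 \cdot 10^{-5}$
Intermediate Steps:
$m = -321$ ($m = -13 - 308 = -321$)
$\frac{1}{12522 + m} = \frac{1}{12522 - 321} = \frac{1}{12201}$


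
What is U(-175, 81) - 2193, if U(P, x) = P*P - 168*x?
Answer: 14824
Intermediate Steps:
U(P, x) = P**2 - 168*x
U(-175, 81) - 2193 = ((-175)**2 - 168*81) - 2193 = (30625 - 13608) - 2193 = 17017 - 2193 = 14824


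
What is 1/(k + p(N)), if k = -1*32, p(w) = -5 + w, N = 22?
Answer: -1/15 ≈ -0.066667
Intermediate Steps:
k = -32
1/(k + p(N)) = 1/(-32 + (-5 + 22)) = 1/(-32 + 17) = 1/(-15) = -1/15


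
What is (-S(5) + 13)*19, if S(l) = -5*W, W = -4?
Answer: -133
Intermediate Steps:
S(l) = 20 (S(l) = -5*(-4) = 20)
(-S(5) + 13)*19 = (-1*20 + 13)*19 = (-20 + 13)*19 = -7*19 = -133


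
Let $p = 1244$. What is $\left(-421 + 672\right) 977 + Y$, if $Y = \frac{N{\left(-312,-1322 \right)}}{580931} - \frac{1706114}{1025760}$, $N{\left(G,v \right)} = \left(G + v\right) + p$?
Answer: $\frac{5620336289818561}{22919068560} \approx 2.4523 \cdot 10^{5}$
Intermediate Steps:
$N{\left(G,v \right)} = 1244 + G + v$ ($N{\left(G,v \right)} = \left(G + v\right) + 1244 = 1244 + G + v$)
$Y = - \frac{38135944559}{22919068560}$ ($Y = \frac{1244 - 312 - 1322}{580931} - \frac{1706114}{1025760} = \left(-390\right) \frac{1}{580931} - \frac{853057}{512880} = - \frac{30}{44687} - \frac{853057}{512880} = - \frac{38135944559}{22919068560} \approx -1.6639$)
$\left(-421 + 672\right) 977 + Y = \left(-421 + 672\right) 977 - \frac{38135944559}{22919068560} = 251 \cdot 977 - \frac{38135944559}{22919068560} = 245227 - \frac{38135944559}{22919068560} = \frac{5620336289818561}{22919068560}$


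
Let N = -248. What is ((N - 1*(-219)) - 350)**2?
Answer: 143641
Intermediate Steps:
((N - 1*(-219)) - 350)**2 = ((-248 - 1*(-219)) - 350)**2 = ((-248 + 219) - 350)**2 = (-29 - 350)**2 = (-379)**2 = 143641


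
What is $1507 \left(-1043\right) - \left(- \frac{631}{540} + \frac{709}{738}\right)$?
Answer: $- \frac{34799669539}{22140} \approx -1.5718 \cdot 10^{6}$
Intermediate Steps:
$1507 \left(-1043\right) - \left(- \frac{631}{540} + \frac{709}{738}\right) = -1571801 - - \frac{4601}{22140} = -1571801 + \left(- \frac{709}{738} + \frac{631}{540}\right) = -1571801 + \frac{4601}{22140} = - \frac{34799669539}{22140}$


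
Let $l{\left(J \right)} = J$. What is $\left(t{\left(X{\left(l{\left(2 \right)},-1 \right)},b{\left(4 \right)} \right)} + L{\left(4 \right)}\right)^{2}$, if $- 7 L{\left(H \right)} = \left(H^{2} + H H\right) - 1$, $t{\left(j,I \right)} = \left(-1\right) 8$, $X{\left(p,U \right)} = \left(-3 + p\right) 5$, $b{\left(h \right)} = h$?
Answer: $\frac{7569}{49} \approx 154.47$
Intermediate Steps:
$X{\left(p,U \right)} = -15 + 5 p$
$t{\left(j,I \right)} = -8$
$L{\left(H \right)} = \frac{1}{7} - \frac{2 H^{2}}{7}$ ($L{\left(H \right)} = - \frac{\left(H^{2} + H H\right) - 1}{7} = - \frac{\left(H^{2} + H^{2}\right) - 1}{7} = - \frac{2 H^{2} - 1}{7} = - \frac{-1 + 2 H^{2}}{7} = \frac{1}{7} - \frac{2 H^{2}}{7}$)
$\left(t{\left(X{\left(l{\left(2 \right)},-1 \right)},b{\left(4 \right)} \right)} + L{\left(4 \right)}\right)^{2} = \left(-8 + \left(\frac{1}{7} - \frac{2 \cdot 4^{2}}{7}\right)\right)^{2} = \left(-8 + \left(\frac{1}{7} - \frac{32}{7}\right)\right)^{2} = \left(-8 - \frac{31}{7}\right)^{2} = \left(- \frac{87}{7}\right)^{2} = \frac{7569}{49}$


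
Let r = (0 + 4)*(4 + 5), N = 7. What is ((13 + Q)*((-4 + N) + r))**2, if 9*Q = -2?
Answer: 2235025/9 ≈ 2.4834e+5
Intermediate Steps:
r = 36 (r = 4*9 = 36)
Q = -2/9 (Q = (1/9)*(-2) = -2/9 ≈ -0.22222)
((13 + Q)*((-4 + N) + r))**2 = ((13 - 2/9)*((-4 + 7) + 36))**2 = (115*(3 + 36)/9)**2 = ((115/9)*39)**2 = (1495/3)**2 = 2235025/9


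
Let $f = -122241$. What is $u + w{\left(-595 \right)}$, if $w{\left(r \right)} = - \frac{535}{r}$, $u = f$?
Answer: $- \frac{14546572}{119} \approx -1.2224 \cdot 10^{5}$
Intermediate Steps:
$u = -122241$
$u + w{\left(-595 \right)} = -122241 - \frac{535}{-595} = -122241 - - \frac{107}{119} = -122241 + \frac{107}{119} = - \frac{14546572}{119}$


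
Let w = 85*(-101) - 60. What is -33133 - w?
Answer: -24488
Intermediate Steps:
w = -8645 (w = -8585 - 60 = -8645)
-33133 - w = -33133 - 1*(-8645) = -33133 + 8645 = -24488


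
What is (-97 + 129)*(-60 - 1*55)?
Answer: -3680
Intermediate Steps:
(-97 + 129)*(-60 - 1*55) = 32*(-60 - 55) = 32*(-115) = -3680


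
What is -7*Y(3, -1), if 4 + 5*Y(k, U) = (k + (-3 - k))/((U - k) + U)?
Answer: 119/25 ≈ 4.7600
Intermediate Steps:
Y(k, U) = -4/5 - 3/(5*(-k + 2*U)) (Y(k, U) = -4/5 + ((k + (-3 - k))/((U - k) + U))/5 = -4/5 + (-3/(-k + 2*U))/5 = -4/5 - 3/(5*(-k + 2*U)))
-7*Y(3, -1) = -7*(-3 - 8*(-1) + 4*3)/(5*(-1*3 + 2*(-1))) = -7*(-3 + 8 + 12)/(5*(-3 - 2)) = -7*17/(5*(-5)) = -7*(-1)*17/(5*5) = -7*(-17/25) = 119/25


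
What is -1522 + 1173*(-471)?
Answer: -554005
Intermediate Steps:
-1522 + 1173*(-471) = -1522 - 552483 = -554005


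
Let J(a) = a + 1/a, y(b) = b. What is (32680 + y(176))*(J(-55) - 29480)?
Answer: -53372140656/55 ≈ -9.7040e+8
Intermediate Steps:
(32680 + y(176))*(J(-55) - 29480) = (32680 + 176)*((-55 + 1/(-55)) - 29480) = 32856*((-55 - 1/55) - 29480) = 32856*(-3026/55 - 29480) = 32856*(-1624426/55) = -53372140656/55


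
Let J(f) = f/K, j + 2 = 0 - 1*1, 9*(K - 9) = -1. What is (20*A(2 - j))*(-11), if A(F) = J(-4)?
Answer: 99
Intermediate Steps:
K = 80/9 (K = 9 + (⅑)*(-1) = 9 - ⅑ = 80/9 ≈ 8.8889)
j = -3 (j = -2 + (0 - 1*1) = -2 + (0 - 1) = -2 - 1 = -3)
J(f) = 9*f/80 (J(f) = f/(80/9) = f*(9/80) = 9*f/80)
A(F) = -9/20 (A(F) = (9/80)*(-4) = -9/20)
(20*A(2 - j))*(-11) = (20*(-9/20))*(-11) = -9*(-11) = 99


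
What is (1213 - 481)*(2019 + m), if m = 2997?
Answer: 3671712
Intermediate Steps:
(1213 - 481)*(2019 + m) = (1213 - 481)*(2019 + 2997) = 732*5016 = 3671712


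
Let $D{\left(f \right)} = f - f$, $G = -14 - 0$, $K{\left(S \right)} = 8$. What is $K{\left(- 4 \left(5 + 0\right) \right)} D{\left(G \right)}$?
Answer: $0$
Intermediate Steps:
$G = -14$ ($G = -14 + 0 = -14$)
$D{\left(f \right)} = 0$
$K{\left(- 4 \left(5 + 0\right) \right)} D{\left(G \right)} = 8 \cdot 0 = 0$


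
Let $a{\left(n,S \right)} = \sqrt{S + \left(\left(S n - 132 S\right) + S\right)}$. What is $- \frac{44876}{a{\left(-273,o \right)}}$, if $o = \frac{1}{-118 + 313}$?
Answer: $\frac{44876 i \sqrt{465}}{31} \approx 31216.0 i$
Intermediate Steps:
$o = \frac{1}{195} \approx 0.0051282$
$a{\left(n,S \right)} = \sqrt{- 130 S + S n}$ ($a{\left(n,S \right)} = \sqrt{S + \left(\left(- 132 S + S n\right) + S\right)} = \sqrt{S + \left(- 131 S + S n\right)} = \sqrt{- 130 S + S n}$)
$- \frac{44876}{a{\left(-273,o \right)}} = - \frac{44876}{\sqrt{\frac{-130 - 273}{195}}} = - \frac{44876}{\sqrt{\frac{1}{195} \left(-403\right)}} = - \frac{44876}{\sqrt{- \frac{31}{15}}} = - \frac{44876}{\frac{1}{15} i \sqrt{465}} = - 44876 \left(- \frac{i \sqrt{465}}{31}\right) = \frac{44876 i \sqrt{465}}{31}$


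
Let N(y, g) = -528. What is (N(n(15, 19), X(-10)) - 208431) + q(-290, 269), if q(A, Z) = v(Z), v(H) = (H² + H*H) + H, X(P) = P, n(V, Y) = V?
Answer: -63968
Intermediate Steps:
v(H) = H + 2*H² (v(H) = (H² + H²) + H = 2*H² + H = H + 2*H²)
q(A, Z) = Z*(1 + 2*Z)
(N(n(15, 19), X(-10)) - 208431) + q(-290, 269) = (-528 - 208431) + 269*(1 + 2*269) = -208959 + 269*(1 + 538) = -208959 + 269*539 = -208959 + 144991 = -63968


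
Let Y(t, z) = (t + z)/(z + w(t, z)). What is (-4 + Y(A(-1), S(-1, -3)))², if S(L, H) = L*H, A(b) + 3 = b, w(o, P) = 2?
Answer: 441/25 ≈ 17.640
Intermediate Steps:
A(b) = -3 + b
S(L, H) = H*L
Y(t, z) = (t + z)/(2 + z) (Y(t, z) = (t + z)/(z + 2) = (t + z)/(2 + z))
(-4 + Y(A(-1), S(-1, -3)))² = (-4 + ((-3 - 1) - 3*(-1))/(2 - 3*(-1)))² = (-4 + (-4 + 3)/(2 + 3))² = (-4 - 1/5)² = (-4 + (⅕)*(-1))² = (-4 - ⅕)² = (-21/5)² = 441/25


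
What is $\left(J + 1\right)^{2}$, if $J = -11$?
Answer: $100$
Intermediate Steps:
$\left(J + 1\right)^{2} = \left(-11 + 1\right)^{2} = \left(-10\right)^{2} = 100$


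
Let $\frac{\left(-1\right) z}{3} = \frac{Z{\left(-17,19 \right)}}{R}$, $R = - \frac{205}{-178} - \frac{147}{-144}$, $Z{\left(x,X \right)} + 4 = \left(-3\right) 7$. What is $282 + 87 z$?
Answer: $\frac{30492042}{9281} \approx 3285.4$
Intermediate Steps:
$Z{\left(x,X \right)} = -25$ ($Z{\left(x,X \right)} = -4 - 21 = -25$)
$R = \frac{9281}{4272}$ ($R = \left(-205\right) \left(- \frac{1}{178}\right) - - \frac{49}{48} = \frac{205}{178} + \frac{49}{48} = \frac{9281}{4272} \approx 2.1725$)
$z = \frac{320400}{9281}$ ($z = - 3 \left(- \frac{25}{\frac{9281}{4272}}\right) = - 3 \left(\left(-25\right) \frac{4272}{9281}\right) = \left(-3\right) \left(- \frac{106800}{9281}\right) = \frac{320400}{9281} \approx 34.522$)
$282 + 87 z = 282 + 87 \cdot \frac{320400}{9281} = 282 + \frac{27874800}{9281} = \frac{30492042}{9281}$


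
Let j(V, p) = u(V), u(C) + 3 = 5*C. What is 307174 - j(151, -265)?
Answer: 306422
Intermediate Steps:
u(C) = -3 + 5*C
j(V, p) = -3 + 5*V
307174 - j(151, -265) = 307174 - (-3 + 5*151) = 307174 - (-3 + 755) = 307174 - 1*752 = 307174 - 752 = 306422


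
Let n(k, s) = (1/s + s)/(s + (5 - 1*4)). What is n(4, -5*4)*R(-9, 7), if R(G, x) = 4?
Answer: 401/95 ≈ 4.2211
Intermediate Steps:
n(k, s) = (s + 1/s)/(1 + s) (n(k, s) = (s + 1/s)/(s + (5 - 4)) = (s + 1/s)/(s + 1) = (s + 1/s)/(1 + s))
n(4, -5*4)*R(-9, 7) = ((1 + (-5*4)²)/(((-5*4))*(1 - 5*4)))*4 = ((1 + (-20)²)/((-20)*(1 - 20)))*4 = -1/20*(1 + 400)/(-19)*4 = -1/20*(-1/19)*401*4 = (401/380)*4 = 401/95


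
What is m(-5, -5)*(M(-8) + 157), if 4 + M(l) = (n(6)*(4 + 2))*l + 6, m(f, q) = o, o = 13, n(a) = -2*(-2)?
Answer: -429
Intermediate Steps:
n(a) = 4
m(f, q) = 13
M(l) = 2 + 24*l (M(l) = -4 + ((4*(4 + 2))*l + 6) = -4 + ((4*6)*l + 6) = -4 + (24*l + 6) = -4 + (6 + 24*l) = 2 + 24*l)
m(-5, -5)*(M(-8) + 157) = 13*((2 + 24*(-8)) + 157) = 13*((2 - 192) + 157) = 13*(-190 + 157) = 13*(-33) = -429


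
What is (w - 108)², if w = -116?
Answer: 50176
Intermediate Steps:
(w - 108)² = (-116 - 108)² = (-224)² = 50176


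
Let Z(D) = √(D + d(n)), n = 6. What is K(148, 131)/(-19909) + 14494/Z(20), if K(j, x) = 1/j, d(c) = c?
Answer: -1/2946532 + 7247*√26/13 ≈ 2842.5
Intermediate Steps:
Z(D) = √(6 + D) (Z(D) = √(D + 6) = √(6 + D))
K(148, 131)/(-19909) + 14494/Z(20) = 1/(148*(-19909)) + 14494/(√(6 + 20)) = (1/148)*(-1/19909) + 14494/(√26) = -1/2946532 + 14494*(√26/26) = -1/2946532 + 7247*√26/13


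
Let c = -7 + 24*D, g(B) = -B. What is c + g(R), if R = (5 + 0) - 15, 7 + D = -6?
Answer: -309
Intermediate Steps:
D = -13 (D = -7 - 6 = -13)
R = -10 (R = 5 - 15 = -10)
c = -319 (c = -7 + 24*(-13) = -7 - 312 = -319)
c + g(R) = -319 - 1*(-10) = -319 + 10 = -309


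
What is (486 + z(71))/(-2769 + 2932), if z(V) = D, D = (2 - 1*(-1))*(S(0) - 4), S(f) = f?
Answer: 474/163 ≈ 2.9080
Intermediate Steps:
D = -12 (D = (2 - 1*(-1))*(0 - 4) = (2 + 1)*(-4) = 3*(-4) = -12)
z(V) = -12
(486 + z(71))/(-2769 + 2932) = (486 - 12)/(-2769 + 2932) = 474/163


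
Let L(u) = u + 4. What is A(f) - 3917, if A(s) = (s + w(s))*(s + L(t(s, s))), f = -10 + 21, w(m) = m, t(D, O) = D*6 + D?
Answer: -1893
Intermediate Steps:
t(D, O) = 7*D (t(D, O) = 6*D + D = 7*D)
L(u) = 4 + u
f = 11
A(s) = 2*s*(4 + 8*s) (A(s) = (s + s)*(s + (4 + 7*s)) = (2*s)*(4 + 8*s) = 2*s*(4 + 8*s))
A(f) - 3917 = 8*11*(1 + 2*11) - 3917 = 8*11*(1 + 22) - 3917 = 8*11*23 - 3917 = 2024 - 3917 = -1893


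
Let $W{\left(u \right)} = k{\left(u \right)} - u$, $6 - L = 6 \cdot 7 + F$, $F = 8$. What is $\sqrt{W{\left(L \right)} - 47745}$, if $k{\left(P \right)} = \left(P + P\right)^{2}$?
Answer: $i \sqrt{39957} \approx 199.89 i$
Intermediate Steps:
$L = -44$ ($L = 6 - \left(6 \cdot 7 + 8\right) = 6 - \left(42 + 8\right) = 6 - 50 = -44$)
$k{\left(P \right)} = 4 P^{2}$ ($k{\left(P \right)} = \left(2 P\right)^{2} = 4 P^{2}$)
$W{\left(u \right)} = - u + 4 u^{2}$ ($W{\left(u \right)} = 4 u^{2} - u = - u + 4 u^{2}$)
$\sqrt{W{\left(L \right)} - 47745} = \sqrt{- 44 \left(-1 + 4 \left(-44\right)\right) - 47745} = \sqrt{- 44 \left(-1 - 176\right) - 47745} = \sqrt{\left(-44\right) \left(-177\right) - 47745} = \sqrt{7788 - 47745} = \sqrt{-39957} = i \sqrt{39957}$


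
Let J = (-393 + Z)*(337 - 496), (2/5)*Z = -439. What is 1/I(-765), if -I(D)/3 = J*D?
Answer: 2/1087781805 ≈ 1.8386e-9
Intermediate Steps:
Z = -2195/2 (Z = (5/2)*(-439) = -2195/2 ≈ -1097.5)
J = 473979/2 (J = (-393 - 2195/2)*(337 - 496) = -2981/2*(-159) = 473979/2 ≈ 2.3699e+5)
I(D) = -1421937*D/2
1/I(-765) = 1/(-1421937/2*(-765)) = 1/(1087781805/2) = 2/1087781805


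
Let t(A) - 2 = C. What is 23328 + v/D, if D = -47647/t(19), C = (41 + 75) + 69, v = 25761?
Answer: 35699739/1537 ≈ 23227.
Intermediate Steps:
C = 185 (C = 116 + 69 = 185)
t(A) = 187 (t(A) = 2 + 185 = 187)
D = -47647/187 ≈ -254.80
23328 + v/D = 23328 + 25761/(-47647/187) = 23328 + 25761*(-187/47647) = 23328 - 155397/1537 = 35699739/1537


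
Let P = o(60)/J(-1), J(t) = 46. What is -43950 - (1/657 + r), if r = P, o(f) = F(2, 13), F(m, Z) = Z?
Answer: -1328265487/30222 ≈ -43950.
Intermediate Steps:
o(f) = 13
P = 13/46 ≈ 0.28261
r = 13/46 ≈ 0.28261
-43950 - (1/657 + r) = -43950 - (1/657 + 13/46) = -43950 - 1*8587/30222 = -43950 - 8587/30222 = -1328265487/30222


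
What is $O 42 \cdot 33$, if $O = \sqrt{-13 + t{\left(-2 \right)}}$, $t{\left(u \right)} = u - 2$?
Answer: $1386 i \sqrt{17} \approx 5714.6 i$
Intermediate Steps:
$t{\left(u \right)} = -2 + u$
$O = i \sqrt{17}$ ($O = \sqrt{-13 - 4} = \sqrt{-17} = i \sqrt{17} \approx 4.1231 i$)
$O 42 \cdot 33 = i \sqrt{17} \cdot 42 \cdot 33 = 42 i \sqrt{17} \cdot 33 = 1386 i \sqrt{17}$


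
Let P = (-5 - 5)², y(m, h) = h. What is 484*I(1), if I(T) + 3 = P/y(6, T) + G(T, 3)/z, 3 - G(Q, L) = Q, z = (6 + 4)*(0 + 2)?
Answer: 234982/5 ≈ 46996.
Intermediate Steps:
z = 20 (z = 10*2 = 20)
G(Q, L) = 3 - Q
P = 100 (P = (-10)² = 100)
I(T) = -57/20 + 100/T - T/20 (I(T) = -3 + (100/T + (3 - T)/20) = -3 + (100/T + (3 - T)*(1/20)) = -3 + (100/T + (3/20 - T/20)) = -3 + (3/20 + 100/T - T/20) = -57/20 + 100/T - T/20)
484*I(1) = 484*((1/20)*(2000 - 1*1*(57 + 1))/1) = 484*((1/20)*1*(2000 - 1*1*58)) = 484*((1/20)*1*(2000 - 58)) = 484*((1/20)*1*1942) = 484*(971/10) = 234982/5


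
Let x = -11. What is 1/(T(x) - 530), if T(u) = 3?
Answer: -1/527 ≈ -0.0018975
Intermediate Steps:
1/(T(x) - 530) = 1/(3 - 530) = 1/(-527) = -1/527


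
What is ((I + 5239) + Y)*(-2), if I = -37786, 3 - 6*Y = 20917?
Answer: 216196/3 ≈ 72065.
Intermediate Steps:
Y = -10457/3 (Y = ½ - ⅙*20917 = ½ - 20917/6 = -10457/3 ≈ -3485.7)
((I + 5239) + Y)*(-2) = ((-37786 + 5239) - 10457/3)*(-2) = (-32547 - 10457/3)*(-2) = -108098/3*(-2) = 216196/3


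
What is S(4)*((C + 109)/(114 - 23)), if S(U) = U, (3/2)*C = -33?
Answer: 348/91 ≈ 3.8242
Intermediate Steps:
C = -22 (C = (⅔)*(-33) = -22)
S(4)*((C + 109)/(114 - 23)) = 4*((-22 + 109)/(114 - 23)) = 4*(87/91) = 348/91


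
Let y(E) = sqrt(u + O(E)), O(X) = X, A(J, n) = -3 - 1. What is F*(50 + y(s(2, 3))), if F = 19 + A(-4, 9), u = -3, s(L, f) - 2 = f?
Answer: 750 + 15*sqrt(2) ≈ 771.21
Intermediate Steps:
s(L, f) = 2 + f
A(J, n) = -4
y(E) = sqrt(-3 + E)
F = 15 (F = 19 - 4 = 15)
F*(50 + y(s(2, 3))) = 15*(50 + sqrt(-3 + (2 + 3))) = 15*(50 + sqrt(-3 + 5)) = 15*(50 + sqrt(2)) = 750 + 15*sqrt(2)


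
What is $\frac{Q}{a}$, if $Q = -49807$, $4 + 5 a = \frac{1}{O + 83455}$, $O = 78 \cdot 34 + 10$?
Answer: $\frac{21446147095}{344467} \approx 62259.0$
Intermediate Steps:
$O = 2662$ ($O = 2652 + 10 = 2662$)
$a = - \frac{344467}{430585}$ ($a = - \frac{4}{5} + \frac{1}{5 \left(2662 + 83455\right)} = - \frac{4}{5} + \frac{1}{5 \cdot 86117} = - \frac{4}{5} + \frac{1}{5} \cdot \frac{1}{86117} = - \frac{4}{5} + \frac{1}{430585} = - \frac{344467}{430585} \approx -0.8$)
$\frac{Q}{a} = - \frac{49807}{- \frac{344467}{430585}} = \left(-49807\right) \left(- \frac{430585}{344467}\right) = \frac{21446147095}{344467}$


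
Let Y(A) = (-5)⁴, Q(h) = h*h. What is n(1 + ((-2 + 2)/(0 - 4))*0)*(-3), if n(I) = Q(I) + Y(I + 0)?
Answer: -1878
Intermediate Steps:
Q(h) = h²
Y(A) = 625
n(I) = 625 + I² (n(I) = I² + 625 = 625 + I²)
n(1 + ((-2 + 2)/(0 - 4))*0)*(-3) = (625 + (1 + ((-2 + 2)/(0 - 4))*0)²)*(-3) = (625 + (1 + (0/(-4))*0)²)*(-3) = (625 + (1 + (0*(-¼))*0)²)*(-3) = (625 + (1 + 0*0)²)*(-3) = (625 + (1 + 0)²)*(-3) = (625 + 1²)*(-3) = (625 + 1)*(-3) = 626*(-3) = -1878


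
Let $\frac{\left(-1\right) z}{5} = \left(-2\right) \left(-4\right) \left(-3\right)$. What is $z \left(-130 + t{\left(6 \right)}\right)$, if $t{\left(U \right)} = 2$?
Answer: $-15360$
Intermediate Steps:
$z = 120$ ($z = - 5 \left(-2\right) \left(-4\right) \left(-3\right) = - 5 \cdot 8 \left(-3\right) = \left(-5\right) \left(-24\right) = 120$)
$z \left(-130 + t{\left(6 \right)}\right) = 120 \left(-130 + 2\right) = 120 \left(-128\right) = -15360$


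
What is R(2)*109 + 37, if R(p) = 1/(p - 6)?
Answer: 39/4 ≈ 9.7500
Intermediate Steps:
R(p) = 1/(-6 + p)
R(2)*109 + 37 = 109/(-6 + 2) + 37 = 109/(-4) + 37 = -¼*109 + 37 = -109/4 + 37 = 39/4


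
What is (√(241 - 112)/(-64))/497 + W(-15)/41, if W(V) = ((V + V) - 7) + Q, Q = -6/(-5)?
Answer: -179/205 - √129/31808 ≈ -0.87353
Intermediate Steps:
Q = 6/5 (Q = -6*(-⅕) = 6/5 ≈ 1.2000)
W(V) = -29/5 + 2*V (W(V) = ((V + V) - 7) + 6/5 = (2*V - 7) + 6/5 = (-7 + 2*V) + 6/5 = -29/5 + 2*V)
(√(241 - 112)/(-64))/497 + W(-15)/41 = (√(241 - 112)/(-64))/497 + (-29/5 + 2*(-15))/41 = (√129*(-1/64))*(1/497) + (-29/5 - 30)*(1/41) = -√129/64*(1/497) - 179/5*1/41 = -√129/31808 - 179/205 = -179/205 - √129/31808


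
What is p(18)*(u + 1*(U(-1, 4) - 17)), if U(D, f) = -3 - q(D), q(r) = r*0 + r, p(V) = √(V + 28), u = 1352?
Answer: 1333*√46 ≈ 9040.8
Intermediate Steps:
p(V) = √(28 + V)
q(r) = r (q(r) = 0 + r = r)
U(D, f) = -3 - D
p(18)*(u + 1*(U(-1, 4) - 17)) = √(28 + 18)*(1352 + 1*((-3 - 1*(-1)) - 17)) = √46*(1352 + 1*((-3 + 1) - 17)) = √46*(1352 + 1*(-2 - 17)) = √46*(1352 + 1*(-19)) = √46*(1352 - 19) = √46*1333 = 1333*√46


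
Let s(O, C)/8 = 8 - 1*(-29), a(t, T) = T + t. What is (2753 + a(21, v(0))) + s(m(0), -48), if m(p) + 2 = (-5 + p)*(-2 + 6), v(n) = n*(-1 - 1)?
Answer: 3070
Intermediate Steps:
v(n) = -2*n (v(n) = n*(-2) = -2*n)
m(p) = -22 + 4*p (m(p) = -2 + (-5 + p)*(-2 + 6) = -2 + (-5 + p)*4 = -2 + (-20 + 4*p) = -22 + 4*p)
s(O, C) = 296 (s(O, C) = 8*(8 - 1*(-29)) = 8*(8 + 29) = 8*37 = 296)
(2753 + a(21, v(0))) + s(m(0), -48) = (2753 + (-2*0 + 21)) + 296 = (2753 + (0 + 21)) + 296 = (2753 + 21) + 296 = 2774 + 296 = 3070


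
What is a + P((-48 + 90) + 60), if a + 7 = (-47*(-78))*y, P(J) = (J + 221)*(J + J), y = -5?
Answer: 47555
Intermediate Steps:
P(J) = 2*J*(221 + J) (P(J) = (221 + J)*(2*J) = 2*J*(221 + J))
a = -18337 (a = -7 - 47*(-78)*(-5) = -7 + 3666*(-5) = -7 - 18330 = -18337)
a + P((-48 + 90) + 60) = -18337 + 2*((-48 + 90) + 60)*(221 + ((-48 + 90) + 60)) = -18337 + 2*(42 + 60)*(221 + (42 + 60)) = -18337 + 2*102*(221 + 102) = -18337 + 2*102*323 = -18337 + 65892 = 47555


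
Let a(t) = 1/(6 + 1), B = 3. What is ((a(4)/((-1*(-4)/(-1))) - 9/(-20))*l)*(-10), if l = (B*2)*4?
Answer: -696/7 ≈ -99.429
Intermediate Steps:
a(t) = ⅐ (a(t) = 1/7 = ⅐)
l = 24 (l = (3*2)*4 = 6*4 = 24)
((a(4)/((-1*(-4)/(-1))) - 9/(-20))*l)*(-10) = ((1/(7*((-1*(-4)/(-1)))) - 9/(-20))*24)*(-10) = ((1/(7*((4*(-1)))) - 9*(-1/20))*24)*(-10) = (((⅐)/(-4) + 9/20)*24)*(-10) = (((⅐)*(-¼) + 9/20)*24)*(-10) = ((-1/28 + 9/20)*24)*(-10) = ((29/70)*24)*(-10) = (348/35)*(-10) = -696/7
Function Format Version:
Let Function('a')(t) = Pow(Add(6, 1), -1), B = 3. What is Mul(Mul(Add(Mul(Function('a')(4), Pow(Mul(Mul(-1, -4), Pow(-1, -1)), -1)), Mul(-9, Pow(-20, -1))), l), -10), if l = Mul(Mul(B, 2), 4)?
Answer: Rational(-696, 7) ≈ -99.429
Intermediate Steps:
Function('a')(t) = Rational(1, 7) (Function('a')(t) = Pow(7, -1) = Rational(1, 7))
l = 24 (l = Mul(Mul(3, 2), 4) = Mul(6, 4) = 24)
Mul(Mul(Add(Mul(Function('a')(4), Pow(Mul(Mul(-1, -4), Pow(-1, -1)), -1)), Mul(-9, Pow(-20, -1))), l), -10) = Mul(Mul(Add(Mul(Rational(1, 7), Pow(Mul(Mul(-1, -4), Pow(-1, -1)), -1)), Mul(-9, Pow(-20, -1))), 24), -10) = Mul(Mul(Add(Mul(Rational(1, 7), Pow(Mul(4, -1), -1)), Mul(-9, Rational(-1, 20))), 24), -10) = Mul(Mul(Add(Mul(Rational(1, 7), Pow(-4, -1)), Rational(9, 20)), 24), -10) = Mul(Mul(Add(Mul(Rational(1, 7), Rational(-1, 4)), Rational(9, 20)), 24), -10) = Mul(Mul(Add(Rational(-1, 28), Rational(9, 20)), 24), -10) = Mul(Mul(Rational(29, 70), 24), -10) = Mul(Rational(348, 35), -10) = Rational(-696, 7)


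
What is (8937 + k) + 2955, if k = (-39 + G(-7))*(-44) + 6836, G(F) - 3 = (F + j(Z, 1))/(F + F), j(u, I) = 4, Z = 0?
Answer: 142118/7 ≈ 20303.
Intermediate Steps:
G(F) = 3 + (4 + F)/(2*F) (G(F) = 3 + (F + 4)/(F + F) = 3 + (4 + F)/((2*F)) = 3 + (4 + F)*(1/(2*F)) = 3 + (4 + F)/(2*F))
k = 58874/7 (k = (-39 + (7/2 + 2/(-7)))*(-44) + 6836 = (-39 + (7/2 + 2*(-⅐)))*(-44) + 6836 = (-39 + (7/2 - 2/7))*(-44) + 6836 = (-39 + 45/14)*(-44) + 6836 = -501/14*(-44) + 6836 = 11022/7 + 6836 = 58874/7 ≈ 8410.6)
(8937 + k) + 2955 = (8937 + 58874/7) + 2955 = 121433/7 + 2955 = 142118/7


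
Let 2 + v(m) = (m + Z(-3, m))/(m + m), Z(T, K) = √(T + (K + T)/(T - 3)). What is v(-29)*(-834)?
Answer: 1251 + 139*√21/29 ≈ 1273.0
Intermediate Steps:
Z(T, K) = √(T + (K + T)/(-3 + T))
v(m) = -2 + (m + √(-5/2 - m/6))/(2*m) (v(m) = -2 + (m + √((m - 3 - 3*(-3 - 3))/(-3 - 3)))/(m + m) = -2 + (m + √((m - 3 - 3*(-6))/(-6)))/((2*m)) = -2 + (m + √(-(m - 3 + 18)/6))*(1/(2*m)) = -2 + (m + √(-(15 + m)/6))*(1/(2*m)) = -2 + (m + √(-5/2 - m/6))*(1/(2*m)) = -2 + (m + √(-5/2 - m/6))/(2*m))
v(-29)*(-834) = (-3/2 + (1/12)*√(-90 - 6*(-29))/(-29))*(-834) = (-3/2 + (1/12)*(-1/29)*√(-90 + 174))*(-834) = (-3/2 + (1/12)*(-1/29)*√84)*(-834) = (-3/2 + (1/12)*(-1/29)*(2*√21))*(-834) = (-3/2 - √21/174)*(-834) = 1251 + 139*√21/29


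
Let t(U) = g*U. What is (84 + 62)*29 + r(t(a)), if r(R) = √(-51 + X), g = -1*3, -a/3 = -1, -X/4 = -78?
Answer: 4234 + 3*√29 ≈ 4250.2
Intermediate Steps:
X = 312 (X = -4*(-78) = 312)
a = 3 (a = -3*(-1) = 3)
g = -3
t(U) = -3*U
r(R) = 3*√29 (r(R) = √(-51 + 312) = √261 = 3*√29)
(84 + 62)*29 + r(t(a)) = (84 + 62)*29 + 3*√29 = 146*29 + 3*√29 = 4234 + 3*√29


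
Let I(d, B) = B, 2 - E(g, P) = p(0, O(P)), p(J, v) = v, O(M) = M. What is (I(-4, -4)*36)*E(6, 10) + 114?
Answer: 1266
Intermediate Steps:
E(g, P) = 2 - P
(I(-4, -4)*36)*E(6, 10) + 114 = (-4*36)*(2 - 1*10) + 114 = -144*(2 - 10) + 114 = -144*(-8) + 114 = 1152 + 114 = 1266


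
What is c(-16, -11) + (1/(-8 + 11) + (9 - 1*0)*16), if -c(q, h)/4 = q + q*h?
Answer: -1487/3 ≈ -495.67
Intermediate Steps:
c(q, h) = -4*q - 4*h*q (c(q, h) = -4*(q + q*h) = -4*(q + h*q) = -4*q - 4*h*q)
c(-16, -11) + (1/(-8 + 11) + (9 - 1*0)*16) = -4*(-16)*(1 - 11) + (1/(-8 + 11) + (9 - 1*0)*16) = -4*(-16)*(-10) + (1/3 + (9 + 0)*16) = -640 + (⅓ + 9*16) = -640 + (⅓ + 144) = -640 + 433/3 = -1487/3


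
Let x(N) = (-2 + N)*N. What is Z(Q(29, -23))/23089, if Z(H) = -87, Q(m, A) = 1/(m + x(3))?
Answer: -87/23089 ≈ -0.0037680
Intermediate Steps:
x(N) = N*(-2 + N)
Q(m, A) = 1/(3 + m) (Q(m, A) = 1/(m + 3*(-2 + 3)) = 1/(m + 3*1) = 1/(m + 3) = 1/(3 + m))
Z(Q(29, -23))/23089 = -87/23089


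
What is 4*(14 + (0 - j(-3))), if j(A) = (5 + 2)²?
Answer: -140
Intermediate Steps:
j(A) = 49 (j(A) = 7² = 49)
4*(14 + (0 - j(-3))) = 4*(14 + (0 - 1*49)) = 4*(14 + (0 - 49)) = 4*(14 - 49) = 4*(-35) = -140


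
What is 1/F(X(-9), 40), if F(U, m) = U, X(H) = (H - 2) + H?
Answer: -1/20 ≈ -0.050000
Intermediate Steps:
X(H) = -2 + 2*H (X(H) = (-2 + H) + H = -2 + 2*H)
1/F(X(-9), 40) = 1/(-2 + 2*(-9)) = 1/(-2 - 18) = 1/(-20) = -1/20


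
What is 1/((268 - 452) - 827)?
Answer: -1/1011 ≈ -0.00098912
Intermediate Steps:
1/((268 - 452) - 827) = 1/(-184 - 827) = 1/(-1011) = -1/1011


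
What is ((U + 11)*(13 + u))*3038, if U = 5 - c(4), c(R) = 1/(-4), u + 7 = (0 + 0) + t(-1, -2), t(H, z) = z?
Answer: 197470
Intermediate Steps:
u = -9 (u = -7 + ((0 + 0) - 2) = -7 + (0 - 2) = -7 - 2 = -9)
c(R) = -¼
U = 21/4 (U = 5 - 1*(-¼) = 5 + ¼ = 21/4 ≈ 5.2500)
((U + 11)*(13 + u))*3038 = ((21/4 + 11)*(13 - 9))*3038 = ((65/4)*4)*3038 = 65*3038 = 197470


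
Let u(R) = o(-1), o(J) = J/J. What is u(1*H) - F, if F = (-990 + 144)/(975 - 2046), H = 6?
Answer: 25/119 ≈ 0.21008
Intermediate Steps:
o(J) = 1
u(R) = 1
F = 94/119 (F = -846/(-1071) = -846*(-1/1071) = 94/119 ≈ 0.78992)
u(1*H) - F = 1 - 1*94/119 = 1 - 94/119 = 25/119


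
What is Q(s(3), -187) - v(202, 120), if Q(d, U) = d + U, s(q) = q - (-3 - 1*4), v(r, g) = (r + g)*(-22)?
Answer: 6907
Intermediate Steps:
v(r, g) = -22*g - 22*r (v(r, g) = (g + r)*(-22) = -22*g - 22*r)
s(q) = 7 + q (s(q) = q - (-3 - 4) = q - 1*(-7) = q + 7 = 7 + q)
Q(d, U) = U + d
Q(s(3), -187) - v(202, 120) = (-187 + (7 + 3)) - (-22*120 - 22*202) = (-187 + 10) - (-2640 - 4444) = -177 - 1*(-7084) = -177 + 7084 = 6907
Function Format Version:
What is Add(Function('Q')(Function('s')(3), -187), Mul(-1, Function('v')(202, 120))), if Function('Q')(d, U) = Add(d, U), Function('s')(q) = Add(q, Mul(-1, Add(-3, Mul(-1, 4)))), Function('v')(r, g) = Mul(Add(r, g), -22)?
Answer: 6907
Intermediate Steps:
Function('v')(r, g) = Add(Mul(-22, g), Mul(-22, r)) (Function('v')(r, g) = Mul(Add(g, r), -22) = Add(Mul(-22, g), Mul(-22, r)))
Function('s')(q) = Add(7, q) (Function('s')(q) = Add(q, Mul(-1, Add(-3, -4))) = Add(q, Mul(-1, -7)) = Add(q, 7) = Add(7, q))
Function('Q')(d, U) = Add(U, d)
Add(Function('Q')(Function('s')(3), -187), Mul(-1, Function('v')(202, 120))) = Add(Add(-187, Add(7, 3)), Mul(-1, Add(Mul(-22, 120), Mul(-22, 202)))) = Add(Add(-187, 10), Mul(-1, Add(-2640, -4444))) = Add(-177, Mul(-1, -7084)) = Add(-177, 7084) = 6907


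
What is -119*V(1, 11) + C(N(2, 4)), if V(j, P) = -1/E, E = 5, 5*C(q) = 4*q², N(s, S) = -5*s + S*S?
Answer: 263/5 ≈ 52.600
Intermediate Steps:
N(s, S) = S² - 5*s (N(s, S) = -5*s + S² = S² - 5*s)
C(q) = 4*q²/5 (C(q) = (4*q²)/5 = 4*q²/5)
V(j, P) = -⅕ (V(j, P) = -1/5 = -1*⅕ = -⅕)
-119*V(1, 11) + C(N(2, 4)) = -119*(-⅕) + 4*(4² - 5*2)²/5 = 119/5 + 4*(16 - 10)²/5 = 119/5 + (⅘)*6² = 119/5 + (⅘)*36 = 119/5 + 144/5 = 263/5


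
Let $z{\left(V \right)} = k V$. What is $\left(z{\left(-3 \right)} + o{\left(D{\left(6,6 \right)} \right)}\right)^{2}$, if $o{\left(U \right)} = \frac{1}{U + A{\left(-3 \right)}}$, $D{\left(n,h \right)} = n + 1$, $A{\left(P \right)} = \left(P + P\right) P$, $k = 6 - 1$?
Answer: $\frac{139876}{625} \approx 223.8$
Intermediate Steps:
$k = 5$
$A{\left(P \right)} = 2 P^{2}$ ($A{\left(P \right)} = 2 P P = 2 P^{2}$)
$z{\left(V \right)} = 5 V$
$D{\left(n,h \right)} = 1 + n$
$o{\left(U \right)} = \frac{1}{18 + U}$ ($o{\left(U \right)} = \frac{1}{U + 2 \left(-3\right)^{2}} = \frac{1}{U + 2 \cdot 9} = \frac{1}{U + 18} = \frac{1}{18 + U}$)
$\left(z{\left(-3 \right)} + o{\left(D{\left(6,6 \right)} \right)}\right)^{2} = \left(5 \left(-3\right) + \frac{1}{18 + \left(1 + 6\right)}\right)^{2} = \left(-15 + \frac{1}{18 + 7}\right)^{2} = \left(-15 + \frac{1}{25}\right)^{2} = \left(- \frac{374}{25}\right)^{2} = \frac{139876}{625}$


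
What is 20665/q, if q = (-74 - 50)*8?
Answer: -20665/992 ≈ -20.832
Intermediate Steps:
q = -992 (q = -124*8 = -992)
20665/q = 20665/(-992) = 20665*(-1/992) = -20665/992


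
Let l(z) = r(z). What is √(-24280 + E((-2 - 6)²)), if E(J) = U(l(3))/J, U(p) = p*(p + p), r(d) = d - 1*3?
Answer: 2*I*√6070 ≈ 155.82*I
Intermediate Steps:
r(d) = -3 + d (r(d) = d - 3 = -3 + d)
l(z) = -3 + z
U(p) = 2*p² (U(p) = p*(2*p) = 2*p²)
E(J) = 0 (E(J) = (2*(-3 + 3)²)/J = (2*0²)/J = (2*0)/J = 0/J = 0)
√(-24280 + E((-2 - 6)²)) = √(-24280 + 0) = √(-24280) = 2*I*√6070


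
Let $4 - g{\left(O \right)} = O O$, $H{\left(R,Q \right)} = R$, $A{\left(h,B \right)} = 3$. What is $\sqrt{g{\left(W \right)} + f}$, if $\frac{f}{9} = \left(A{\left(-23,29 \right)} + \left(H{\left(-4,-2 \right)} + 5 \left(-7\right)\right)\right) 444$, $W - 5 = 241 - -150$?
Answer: $2 i \sqrt{75167} \approx 548.33 i$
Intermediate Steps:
$W = 396$ ($W = 5 + \left(241 - -150\right) = 5 + \left(241 + 150\right) = 5 + 391 = 396$)
$g{\left(O \right)} = 4 - O^{2}$ ($g{\left(O \right)} = 4 - O O = 4 - O^{2}$)
$f = -143856$ ($f = 9 \left(3 + \left(-4 + 5 \left(-7\right)\right)\right) 444 = 9 \left(3 - 39\right) 444 = 9 \left(\left(-36\right) 444\right) = 9 \left(-15984\right) = -143856$)
$\sqrt{g{\left(W \right)} + f} = \sqrt{\left(4 - 396^{2}\right) - 143856} = \sqrt{\left(4 - 156816\right) - 143856} = \sqrt{-156812 - 143856} = \sqrt{-300668} = 2 i \sqrt{75167}$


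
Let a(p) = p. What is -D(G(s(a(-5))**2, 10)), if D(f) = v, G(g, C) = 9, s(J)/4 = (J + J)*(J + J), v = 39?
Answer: -39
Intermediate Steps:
s(J) = 16*J**2 (s(J) = 4*((J + J)*(J + J)) = 4*((2*J)*(2*J)) = 4*(4*J**2) = 16*J**2)
D(f) = 39
-D(G(s(a(-5))**2, 10)) = -1*39 = -39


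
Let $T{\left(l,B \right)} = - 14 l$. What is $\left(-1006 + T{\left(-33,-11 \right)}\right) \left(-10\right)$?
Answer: $5440$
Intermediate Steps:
$\left(-1006 + T{\left(-33,-11 \right)}\right) \left(-10\right) = \left(-1006 - -462\right) \left(-10\right) = \left(-1006 + 462\right) \left(-10\right) = \left(-544\right) \left(-10\right) = 5440$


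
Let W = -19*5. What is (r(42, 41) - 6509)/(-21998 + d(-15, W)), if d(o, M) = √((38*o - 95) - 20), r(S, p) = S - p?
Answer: 143162984/483912689 + 6508*I*√685/483912689 ≈ 0.29584 + 0.00035199*I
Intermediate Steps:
W = -95
d(o, M) = √(-115 + 38*o) (d(o, M) = √((-95 + 38*o) - 20) = √(-115 + 38*o))
(r(42, 41) - 6509)/(-21998 + d(-15, W)) = ((42 - 1*41) - 6509)/(-21998 + √(-115 + 38*(-15))) = ((42 - 41) - 6509)/(-21998 + √(-115 - 570)) = (1 - 6509)/(-21998 + √(-685)) = -6508/(-21998 + I*√685)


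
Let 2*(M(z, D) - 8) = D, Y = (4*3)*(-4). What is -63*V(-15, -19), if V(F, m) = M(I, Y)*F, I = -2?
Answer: -15120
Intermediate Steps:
Y = -48 (Y = 12*(-4) = -48)
M(z, D) = 8 + D/2
V(F, m) = -16*F (V(F, m) = (8 + (1/2)*(-48))*F = (8 - 24)*F = -16*F)
-63*V(-15, -19) = -(-1008)*(-15) = -63*240 = -15120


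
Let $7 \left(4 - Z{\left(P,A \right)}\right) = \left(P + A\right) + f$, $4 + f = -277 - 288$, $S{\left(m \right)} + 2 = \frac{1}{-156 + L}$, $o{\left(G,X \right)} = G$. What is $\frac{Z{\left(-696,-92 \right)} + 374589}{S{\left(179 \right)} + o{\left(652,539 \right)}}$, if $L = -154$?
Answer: $\frac{813287480}{1410493} \approx 576.6$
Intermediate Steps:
$S{\left(m \right)} = - \frac{621}{310}$ ($S{\left(m \right)} = -2 + \frac{1}{-156 - 154} = -2 + \frac{1}{-310} = -2 - \frac{1}{310} = - \frac{621}{310}$)
$f = -569$ ($f = -4 - 565 = -569$)
$Z{\left(P,A \right)} = \frac{597}{7} - \frac{A}{7} - \frac{P}{7}$ ($Z{\left(P,A \right)} = 4 - \frac{\left(P + A\right) - 569}{7} = 4 - \frac{\left(A + P\right) - 569}{7} = 4 - \frac{-569 + A + P}{7} = 4 - \left(- \frac{569}{7} + \frac{A}{7} + \frac{P}{7}\right) = \frac{597}{7} - \frac{A}{7} - \frac{P}{7}$)
$\frac{Z{\left(-696,-92 \right)} + 374589}{S{\left(179 \right)} + o{\left(652,539 \right)}} = \frac{\left(\frac{597}{7} - - \frac{92}{7} - - \frac{696}{7}\right) + 374589}{- \frac{621}{310} + 652} = \frac{\left(\frac{597}{7} + \frac{92}{7} + \frac{696}{7}\right) + 374589}{\frac{201499}{310}} = \left(\frac{1385}{7} + 374589\right) \frac{310}{201499} = \frac{2623508}{7} \cdot \frac{310}{201499} = \frac{813287480}{1410493}$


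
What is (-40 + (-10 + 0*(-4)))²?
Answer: 2500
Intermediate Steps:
(-40 + (-10 + 0*(-4)))² = (-40 + (-10 + 0))² = (-40 - 10)² = (-50)² = 2500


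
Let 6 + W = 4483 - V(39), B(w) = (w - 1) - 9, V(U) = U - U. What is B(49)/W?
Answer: 39/4477 ≈ 0.0087112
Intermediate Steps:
V(U) = 0
B(w) = -10 + w (B(w) = (-1 + w) - 9 = -10 + w)
W = 4477 (W = -6 + (4483 - 1*0) = -6 + (4483 + 0) = -6 + 4483 = 4477)
B(49)/W = (-10 + 49)/4477 = 39*(1/4477) = 39/4477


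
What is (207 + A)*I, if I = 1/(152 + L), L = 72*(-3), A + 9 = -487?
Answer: 289/64 ≈ 4.5156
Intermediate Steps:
A = -496 (A = -9 - 487 = -496)
L = -216
I = -1/64 (I = 1/(152 - 216) = 1/(-64) = -1/64 ≈ -0.015625)
(207 + A)*I = (207 - 496)*(-1/64) = -289*(-1/64) = 289/64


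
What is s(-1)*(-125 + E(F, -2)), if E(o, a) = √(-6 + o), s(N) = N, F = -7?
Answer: 125 - I*√13 ≈ 125.0 - 3.6056*I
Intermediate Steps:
s(-1)*(-125 + E(F, -2)) = -(-125 + √(-6 - 7)) = -(-125 + √(-13)) = -(-125 + I*√13) = 125 - I*√13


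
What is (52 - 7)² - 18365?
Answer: -16340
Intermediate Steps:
(52 - 7)² - 18365 = 45² - 18365 = 2025 - 18365 = -16340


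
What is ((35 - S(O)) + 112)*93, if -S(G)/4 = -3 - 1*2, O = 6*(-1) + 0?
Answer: 11811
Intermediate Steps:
O = -6 (O = -6 + 0 = -6)
S(G) = 20 (S(G) = -4*(-3 - 1*2) = -4*(-3 - 2) = -4*(-5) = 20)
((35 - S(O)) + 112)*93 = ((35 - 1*20) + 112)*93 = ((35 - 20) + 112)*93 = (15 + 112)*93 = 127*93 = 11811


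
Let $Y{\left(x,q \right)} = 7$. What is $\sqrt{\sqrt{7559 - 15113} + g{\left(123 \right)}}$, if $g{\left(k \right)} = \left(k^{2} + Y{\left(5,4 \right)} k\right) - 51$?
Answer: $\sqrt{15939 + i \sqrt{7554}} \approx 126.25 + 0.3442 i$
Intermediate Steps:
$g{\left(k \right)} = -51 + k^{2} + 7 k$ ($g{\left(k \right)} = \left(k^{2} + 7 k\right) - 51 = -51 + k^{2} + 7 k$)
$\sqrt{\sqrt{7559 - 15113} + g{\left(123 \right)}} = \sqrt{\sqrt{7559 - 15113} + \left(-51 + 123^{2} + 7 \cdot 123\right)} = \sqrt{\sqrt{-7554} + \left(-51 + 15129 + 861\right)} = \sqrt{i \sqrt{7554} + 15939} = \sqrt{15939 + i \sqrt{7554}}$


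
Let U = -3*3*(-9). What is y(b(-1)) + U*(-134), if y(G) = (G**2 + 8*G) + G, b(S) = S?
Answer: -10862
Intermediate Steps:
y(G) = G**2 + 9*G
U = 81 (U = -9*(-9) = 81)
y(b(-1)) + U*(-134) = -(9 - 1) + 81*(-134) = -1*8 - 10854 = -8 - 10854 = -10862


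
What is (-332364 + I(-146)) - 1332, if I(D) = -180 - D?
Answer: -333730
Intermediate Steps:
(-332364 + I(-146)) - 1332 = (-332364 + (-180 - 1*(-146))) - 1332 = (-332364 + (-180 + 146)) - 1332 = (-332364 - 34) - 1332 = -332398 - 1332 = -333730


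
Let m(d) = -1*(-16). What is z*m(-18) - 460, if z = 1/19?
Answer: -8724/19 ≈ -459.16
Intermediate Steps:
z = 1/19 ≈ 0.052632
m(d) = 16
z*m(-18) - 460 = (1/19)*16 - 460 = 16/19 - 460 = -8724/19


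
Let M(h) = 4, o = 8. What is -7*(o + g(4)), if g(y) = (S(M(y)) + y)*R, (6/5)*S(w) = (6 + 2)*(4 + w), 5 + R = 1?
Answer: 4648/3 ≈ 1549.3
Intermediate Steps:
R = -4 (R = -5 + 1 = -4)
S(w) = 80/3 + 20*w/3 (S(w) = 5*((6 + 2)*(4 + w))/6 = 5*(8*(4 + w))/6 = 5*(32 + 8*w)/6 = 80/3 + 20*w/3)
g(y) = -640/3 - 4*y (g(y) = ((80/3 + (20/3)*4) + y)*(-4) = ((80/3 + 80/3) + y)*(-4) = (160/3 + y)*(-4) = -640/3 - 4*y)
-7*(o + g(4)) = -7*(8 + (-640/3 - 4*4)) = -7*(8 + (-640/3 - 16)) = -7*(8 - 688/3) = -7*(-664/3) = 4648/3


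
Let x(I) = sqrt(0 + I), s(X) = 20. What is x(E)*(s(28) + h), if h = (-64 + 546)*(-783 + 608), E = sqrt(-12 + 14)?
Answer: -84330*2**(1/4) ≈ -1.0029e+5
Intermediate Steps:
E = sqrt(2) ≈ 1.4142
h = -84350 (h = 482*(-175) = -84350)
x(I) = sqrt(I)
x(E)*(s(28) + h) = sqrt(sqrt(2))*(20 - 84350) = 2**(1/4)*(-84330) = -84330*2**(1/4)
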